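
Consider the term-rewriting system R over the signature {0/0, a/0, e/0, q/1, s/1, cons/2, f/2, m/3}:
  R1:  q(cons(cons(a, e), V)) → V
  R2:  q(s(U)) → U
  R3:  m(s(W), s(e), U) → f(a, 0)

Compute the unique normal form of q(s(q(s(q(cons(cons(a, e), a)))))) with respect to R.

a

1. q(s(q(s(q(cons(cons(a, e), a))))))  →  q(s(q(cons(cons(a, e), a))))   [R2 at ε]
2. q(s(q(cons(cons(a, e), a))))  →  q(cons(cons(a, e), a))   [R2 at ε]
3. q(cons(cons(a, e), a))  →  a   [R1 at ε]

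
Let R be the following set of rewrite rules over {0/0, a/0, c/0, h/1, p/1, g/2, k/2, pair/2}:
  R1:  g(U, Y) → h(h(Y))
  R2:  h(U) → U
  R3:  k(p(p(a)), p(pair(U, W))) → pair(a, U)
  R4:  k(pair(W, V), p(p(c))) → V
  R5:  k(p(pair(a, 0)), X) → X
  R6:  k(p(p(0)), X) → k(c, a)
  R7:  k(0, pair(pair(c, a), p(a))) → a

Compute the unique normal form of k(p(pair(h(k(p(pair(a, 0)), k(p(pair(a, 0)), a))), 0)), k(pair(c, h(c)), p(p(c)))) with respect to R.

1. k(p(pair(h(k(p(pair(a, 0)), k(p(pair(a, 0)), a))), 0)), k(pair(c, h(c)), p(p(c))))  →  k(p(pair(k(p(pair(a, 0)), k(p(pair(a, 0)), a)), 0)), k(pair(c, h(c)), p(p(c))))   [R2 at 1.1.1]
2. k(p(pair(k(p(pair(a, 0)), k(p(pair(a, 0)), a)), 0)), k(pair(c, h(c)), p(p(c))))  →  k(p(pair(k(p(pair(a, 0)), a), 0)), k(pair(c, h(c)), p(p(c))))   [R5 at 1.1.1]
3. k(p(pair(k(p(pair(a, 0)), a), 0)), k(pair(c, h(c)), p(p(c))))  →  k(p(pair(a, 0)), k(pair(c, h(c)), p(p(c))))   [R5 at 1.1.1]
4. k(p(pair(a, 0)), k(pair(c, h(c)), p(p(c))))  →  k(pair(c, h(c)), p(p(c)))   [R5 at ε]
5. k(pair(c, h(c)), p(p(c)))  →  h(c)   [R4 at ε]
6. h(c)  →  c   [R2 at ε]

c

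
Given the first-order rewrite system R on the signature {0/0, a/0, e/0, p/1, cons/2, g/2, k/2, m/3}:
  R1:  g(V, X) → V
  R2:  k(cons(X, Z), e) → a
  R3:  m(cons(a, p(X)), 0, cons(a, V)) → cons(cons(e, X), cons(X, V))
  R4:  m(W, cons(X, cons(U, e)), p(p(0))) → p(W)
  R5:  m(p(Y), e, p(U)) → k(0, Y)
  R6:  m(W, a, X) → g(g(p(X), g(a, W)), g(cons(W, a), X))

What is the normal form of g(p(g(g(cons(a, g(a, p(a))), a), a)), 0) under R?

1. g(p(g(g(cons(a, g(a, p(a))), a), a)), 0)  →  p(g(g(cons(a, g(a, p(a))), a), a))   [R1 at ε]
2. p(g(g(cons(a, g(a, p(a))), a), a))  →  p(g(cons(a, g(a, p(a))), a))   [R1 at 1]
3. p(g(cons(a, g(a, p(a))), a))  →  p(cons(a, g(a, p(a))))   [R1 at 1]
4. p(cons(a, g(a, p(a))))  →  p(cons(a, a))   [R1 at 1.2]

p(cons(a, a))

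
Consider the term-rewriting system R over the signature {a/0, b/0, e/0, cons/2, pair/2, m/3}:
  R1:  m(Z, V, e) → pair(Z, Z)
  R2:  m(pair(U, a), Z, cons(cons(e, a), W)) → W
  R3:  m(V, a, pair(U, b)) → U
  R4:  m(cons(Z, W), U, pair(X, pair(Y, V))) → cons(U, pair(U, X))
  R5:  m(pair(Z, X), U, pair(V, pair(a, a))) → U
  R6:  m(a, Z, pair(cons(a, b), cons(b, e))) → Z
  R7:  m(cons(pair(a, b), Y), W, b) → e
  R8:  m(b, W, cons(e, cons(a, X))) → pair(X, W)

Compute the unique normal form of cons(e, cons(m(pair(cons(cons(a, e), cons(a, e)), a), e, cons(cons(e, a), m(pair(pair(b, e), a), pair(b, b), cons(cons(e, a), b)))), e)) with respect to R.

1. cons(e, cons(m(pair(cons(cons(a, e), cons(a, e)), a), e, cons(cons(e, a), m(pair(pair(b, e), a), pair(b, b), cons(cons(e, a), b)))), e))  →  cons(e, cons(m(pair(pair(b, e), a), pair(b, b), cons(cons(e, a), b)), e))   [R2 at 2.1]
2. cons(e, cons(m(pair(pair(b, e), a), pair(b, b), cons(cons(e, a), b)), e))  →  cons(e, cons(b, e))   [R2 at 2.1]

cons(e, cons(b, e))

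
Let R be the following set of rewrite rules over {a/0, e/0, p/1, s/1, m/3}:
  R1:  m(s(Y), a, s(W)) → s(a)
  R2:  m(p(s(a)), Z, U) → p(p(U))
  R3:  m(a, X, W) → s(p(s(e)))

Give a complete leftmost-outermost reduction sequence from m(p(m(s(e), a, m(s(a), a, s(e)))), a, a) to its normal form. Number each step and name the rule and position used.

1. m(p(m(s(e), a, m(s(a), a, s(e)))), a, a)  →  m(p(m(s(e), a, s(a))), a, a)   [R1 at 1.1.3]
2. m(p(m(s(e), a, s(a))), a, a)  →  m(p(s(a)), a, a)   [R1 at 1.1]
3. m(p(s(a)), a, a)  →  p(p(a))   [R2 at ε]

p(p(a))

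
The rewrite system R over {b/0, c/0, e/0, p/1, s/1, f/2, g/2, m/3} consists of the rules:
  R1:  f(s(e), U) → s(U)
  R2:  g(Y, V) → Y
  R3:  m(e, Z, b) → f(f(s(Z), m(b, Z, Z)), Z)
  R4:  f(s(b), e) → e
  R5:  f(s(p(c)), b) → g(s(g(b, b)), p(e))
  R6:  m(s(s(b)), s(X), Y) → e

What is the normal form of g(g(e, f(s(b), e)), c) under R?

e

1. g(g(e, f(s(b), e)), c)  →  g(e, f(s(b), e))   [R2 at ε]
2. g(e, f(s(b), e))  →  e   [R2 at ε]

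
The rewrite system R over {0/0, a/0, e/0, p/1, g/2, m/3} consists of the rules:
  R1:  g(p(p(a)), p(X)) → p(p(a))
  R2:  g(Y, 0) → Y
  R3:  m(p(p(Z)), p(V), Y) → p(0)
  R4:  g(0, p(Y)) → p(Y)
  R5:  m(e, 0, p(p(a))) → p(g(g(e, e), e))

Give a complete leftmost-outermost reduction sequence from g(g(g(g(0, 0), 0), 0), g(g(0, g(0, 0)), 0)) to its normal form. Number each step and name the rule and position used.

0

1. g(g(g(g(0, 0), 0), 0), g(g(0, g(0, 0)), 0))  →  g(g(g(0, 0), 0), g(g(0, g(0, 0)), 0))   [R2 at 1]
2. g(g(g(0, 0), 0), g(g(0, g(0, 0)), 0))  →  g(g(0, 0), g(g(0, g(0, 0)), 0))   [R2 at 1]
3. g(g(0, 0), g(g(0, g(0, 0)), 0))  →  g(0, g(g(0, g(0, 0)), 0))   [R2 at 1]
4. g(0, g(g(0, g(0, 0)), 0))  →  g(0, g(0, g(0, 0)))   [R2 at 2]
5. g(0, g(0, g(0, 0)))  →  g(0, g(0, 0))   [R2 at 2.2]
6. g(0, g(0, 0))  →  g(0, 0)   [R2 at 2]
7. g(0, 0)  →  0   [R2 at ε]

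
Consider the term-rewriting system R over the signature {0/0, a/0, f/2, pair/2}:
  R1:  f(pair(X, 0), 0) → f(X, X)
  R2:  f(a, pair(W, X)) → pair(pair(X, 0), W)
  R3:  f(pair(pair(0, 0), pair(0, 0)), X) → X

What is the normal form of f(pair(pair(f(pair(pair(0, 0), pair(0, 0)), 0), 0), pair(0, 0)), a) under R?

1. f(pair(pair(f(pair(pair(0, 0), pair(0, 0)), 0), 0), pair(0, 0)), a)  →  f(pair(pair(0, 0), pair(0, 0)), a)   [R3 at 1.1.1]
2. f(pair(pair(0, 0), pair(0, 0)), a)  →  a   [R3 at ε]

a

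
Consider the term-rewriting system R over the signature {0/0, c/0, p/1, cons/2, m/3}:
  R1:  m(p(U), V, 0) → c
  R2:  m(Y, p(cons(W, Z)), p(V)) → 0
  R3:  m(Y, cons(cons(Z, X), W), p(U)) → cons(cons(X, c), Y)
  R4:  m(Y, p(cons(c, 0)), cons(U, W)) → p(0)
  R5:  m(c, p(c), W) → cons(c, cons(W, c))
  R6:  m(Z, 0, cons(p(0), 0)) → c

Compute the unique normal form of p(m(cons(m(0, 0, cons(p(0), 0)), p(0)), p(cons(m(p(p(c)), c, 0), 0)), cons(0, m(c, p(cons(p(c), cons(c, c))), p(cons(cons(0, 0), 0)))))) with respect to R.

p(p(0))

1. p(m(cons(m(0, 0, cons(p(0), 0)), p(0)), p(cons(m(p(p(c)), c, 0), 0)), cons(0, m(c, p(cons(p(c), cons(c, c))), p(cons(cons(0, 0), 0))))))  →  p(m(cons(c, p(0)), p(cons(m(p(p(c)), c, 0), 0)), cons(0, m(c, p(cons(p(c), cons(c, c))), p(cons(cons(0, 0), 0))))))   [R6 at 1.1.1]
2. p(m(cons(c, p(0)), p(cons(m(p(p(c)), c, 0), 0)), cons(0, m(c, p(cons(p(c), cons(c, c))), p(cons(cons(0, 0), 0))))))  →  p(m(cons(c, p(0)), p(cons(c, 0)), cons(0, m(c, p(cons(p(c), cons(c, c))), p(cons(cons(0, 0), 0))))))   [R1 at 1.2.1.1]
3. p(m(cons(c, p(0)), p(cons(c, 0)), cons(0, m(c, p(cons(p(c), cons(c, c))), p(cons(cons(0, 0), 0))))))  →  p(p(0))   [R4 at 1]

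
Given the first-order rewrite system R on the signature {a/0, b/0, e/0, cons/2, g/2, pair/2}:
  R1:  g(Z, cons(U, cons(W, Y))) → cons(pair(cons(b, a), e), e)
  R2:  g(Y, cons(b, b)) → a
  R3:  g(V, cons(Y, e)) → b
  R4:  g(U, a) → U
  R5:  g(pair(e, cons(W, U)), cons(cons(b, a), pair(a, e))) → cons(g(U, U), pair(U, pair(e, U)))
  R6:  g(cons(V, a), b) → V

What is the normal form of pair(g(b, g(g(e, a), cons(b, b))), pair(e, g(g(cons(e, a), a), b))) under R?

pair(b, pair(e, e))

1. pair(g(b, g(g(e, a), cons(b, b))), pair(e, g(g(cons(e, a), a), b)))  →  pair(g(b, a), pair(e, g(g(cons(e, a), a), b)))   [R2 at 1.2]
2. pair(g(b, a), pair(e, g(g(cons(e, a), a), b)))  →  pair(b, pair(e, g(g(cons(e, a), a), b)))   [R4 at 1]
3. pair(b, pair(e, g(g(cons(e, a), a), b)))  →  pair(b, pair(e, g(cons(e, a), b)))   [R4 at 2.2.1]
4. pair(b, pair(e, g(cons(e, a), b)))  →  pair(b, pair(e, e))   [R6 at 2.2]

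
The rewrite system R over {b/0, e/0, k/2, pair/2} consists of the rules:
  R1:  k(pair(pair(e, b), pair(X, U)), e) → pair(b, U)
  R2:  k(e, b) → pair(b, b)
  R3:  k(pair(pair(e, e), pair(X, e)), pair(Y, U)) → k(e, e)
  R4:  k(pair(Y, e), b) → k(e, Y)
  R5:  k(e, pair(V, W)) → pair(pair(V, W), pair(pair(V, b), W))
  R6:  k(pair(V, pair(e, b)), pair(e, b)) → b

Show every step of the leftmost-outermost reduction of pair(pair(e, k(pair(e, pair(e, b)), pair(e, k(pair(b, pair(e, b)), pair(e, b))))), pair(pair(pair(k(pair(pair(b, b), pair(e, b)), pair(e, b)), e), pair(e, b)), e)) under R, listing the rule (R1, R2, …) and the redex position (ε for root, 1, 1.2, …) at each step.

1. pair(pair(e, k(pair(e, pair(e, b)), pair(e, k(pair(b, pair(e, b)), pair(e, b))))), pair(pair(pair(k(pair(pair(b, b), pair(e, b)), pair(e, b)), e), pair(e, b)), e))  →  pair(pair(e, k(pair(e, pair(e, b)), pair(e, b))), pair(pair(pair(k(pair(pair(b, b), pair(e, b)), pair(e, b)), e), pair(e, b)), e))   [R6 at 1.2.2.2]
2. pair(pair(e, k(pair(e, pair(e, b)), pair(e, b))), pair(pair(pair(k(pair(pair(b, b), pair(e, b)), pair(e, b)), e), pair(e, b)), e))  →  pair(pair(e, b), pair(pair(pair(k(pair(pair(b, b), pair(e, b)), pair(e, b)), e), pair(e, b)), e))   [R6 at 1.2]
3. pair(pair(e, b), pair(pair(pair(k(pair(pair(b, b), pair(e, b)), pair(e, b)), e), pair(e, b)), e))  →  pair(pair(e, b), pair(pair(pair(b, e), pair(e, b)), e))   [R6 at 2.1.1.1]

pair(pair(e, b), pair(pair(pair(b, e), pair(e, b)), e))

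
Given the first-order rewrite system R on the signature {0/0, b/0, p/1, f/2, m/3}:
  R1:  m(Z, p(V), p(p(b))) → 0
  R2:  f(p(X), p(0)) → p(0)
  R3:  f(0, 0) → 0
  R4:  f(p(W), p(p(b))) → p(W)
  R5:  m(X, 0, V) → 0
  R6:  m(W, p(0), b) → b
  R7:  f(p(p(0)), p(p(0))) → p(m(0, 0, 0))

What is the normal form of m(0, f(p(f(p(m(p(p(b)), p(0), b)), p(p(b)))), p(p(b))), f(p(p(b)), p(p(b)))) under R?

0

1. m(0, f(p(f(p(m(p(p(b)), p(0), b)), p(p(b)))), p(p(b))), f(p(p(b)), p(p(b))))  →  m(0, p(f(p(m(p(p(b)), p(0), b)), p(p(b)))), f(p(p(b)), p(p(b))))   [R4 at 2]
2. m(0, p(f(p(m(p(p(b)), p(0), b)), p(p(b)))), f(p(p(b)), p(p(b))))  →  m(0, p(p(m(p(p(b)), p(0), b))), f(p(p(b)), p(p(b))))   [R4 at 2.1]
3. m(0, p(p(m(p(p(b)), p(0), b))), f(p(p(b)), p(p(b))))  →  m(0, p(p(b)), f(p(p(b)), p(p(b))))   [R6 at 2.1.1]
4. m(0, p(p(b)), f(p(p(b)), p(p(b))))  →  m(0, p(p(b)), p(p(b)))   [R4 at 3]
5. m(0, p(p(b)), p(p(b)))  →  0   [R1 at ε]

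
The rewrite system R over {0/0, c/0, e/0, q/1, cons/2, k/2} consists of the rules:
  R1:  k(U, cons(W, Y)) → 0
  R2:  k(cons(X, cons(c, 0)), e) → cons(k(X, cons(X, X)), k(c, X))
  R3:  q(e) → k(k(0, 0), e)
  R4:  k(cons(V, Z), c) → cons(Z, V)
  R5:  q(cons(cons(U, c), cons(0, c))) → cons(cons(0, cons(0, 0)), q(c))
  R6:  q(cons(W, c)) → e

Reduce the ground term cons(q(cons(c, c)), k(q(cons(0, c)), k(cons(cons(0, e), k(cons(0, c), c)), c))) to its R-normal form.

cons(e, 0)

1. cons(q(cons(c, c)), k(q(cons(0, c)), k(cons(cons(0, e), k(cons(0, c), c)), c)))  →  cons(e, k(q(cons(0, c)), k(cons(cons(0, e), k(cons(0, c), c)), c)))   [R6 at 1]
2. cons(e, k(q(cons(0, c)), k(cons(cons(0, e), k(cons(0, c), c)), c)))  →  cons(e, k(e, k(cons(cons(0, e), k(cons(0, c), c)), c)))   [R6 at 2.1]
3. cons(e, k(e, k(cons(cons(0, e), k(cons(0, c), c)), c)))  →  cons(e, k(e, cons(k(cons(0, c), c), cons(0, e))))   [R4 at 2.2]
4. cons(e, k(e, cons(k(cons(0, c), c), cons(0, e))))  →  cons(e, 0)   [R1 at 2]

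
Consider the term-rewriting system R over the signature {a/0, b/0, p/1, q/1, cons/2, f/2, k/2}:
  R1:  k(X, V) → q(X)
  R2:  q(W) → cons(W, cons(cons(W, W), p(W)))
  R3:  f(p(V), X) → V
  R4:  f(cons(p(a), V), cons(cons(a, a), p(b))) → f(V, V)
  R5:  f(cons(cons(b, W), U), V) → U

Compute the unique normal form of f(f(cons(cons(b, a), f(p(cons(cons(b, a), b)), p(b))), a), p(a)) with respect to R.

1. f(f(cons(cons(b, a), f(p(cons(cons(b, a), b)), p(b))), a), p(a))  →  f(f(p(cons(cons(b, a), b)), p(b)), p(a))   [R5 at 1]
2. f(f(p(cons(cons(b, a), b)), p(b)), p(a))  →  f(cons(cons(b, a), b), p(a))   [R3 at 1]
3. f(cons(cons(b, a), b), p(a))  →  b   [R5 at ε]

b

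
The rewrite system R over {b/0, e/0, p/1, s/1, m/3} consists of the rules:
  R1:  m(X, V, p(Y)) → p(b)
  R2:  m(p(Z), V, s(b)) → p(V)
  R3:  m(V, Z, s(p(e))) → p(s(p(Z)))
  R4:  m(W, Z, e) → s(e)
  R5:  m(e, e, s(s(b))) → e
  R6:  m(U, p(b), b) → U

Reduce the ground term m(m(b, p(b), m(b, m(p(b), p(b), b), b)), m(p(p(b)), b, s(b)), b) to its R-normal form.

b

1. m(m(b, p(b), m(b, m(p(b), p(b), b), b)), m(p(p(b)), b, s(b)), b)  →  m(m(b, p(b), m(b, p(b), b)), m(p(p(b)), b, s(b)), b)   [R6 at 1.3.2]
2. m(m(b, p(b), m(b, p(b), b)), m(p(p(b)), b, s(b)), b)  →  m(m(b, p(b), b), m(p(p(b)), b, s(b)), b)   [R6 at 1.3]
3. m(m(b, p(b), b), m(p(p(b)), b, s(b)), b)  →  m(b, m(p(p(b)), b, s(b)), b)   [R6 at 1]
4. m(b, m(p(p(b)), b, s(b)), b)  →  m(b, p(b), b)   [R2 at 2]
5. m(b, p(b), b)  →  b   [R6 at ε]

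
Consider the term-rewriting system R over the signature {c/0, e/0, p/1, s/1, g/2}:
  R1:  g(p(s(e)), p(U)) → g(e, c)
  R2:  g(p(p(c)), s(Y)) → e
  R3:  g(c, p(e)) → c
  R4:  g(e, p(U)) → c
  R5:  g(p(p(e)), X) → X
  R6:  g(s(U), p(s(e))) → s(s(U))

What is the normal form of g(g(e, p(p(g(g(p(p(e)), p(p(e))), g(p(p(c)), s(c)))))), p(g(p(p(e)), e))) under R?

c

1. g(g(e, p(p(g(g(p(p(e)), p(p(e))), g(p(p(c)), s(c)))))), p(g(p(p(e)), e)))  →  g(c, p(g(p(p(e)), e)))   [R4 at 1]
2. g(c, p(g(p(p(e)), e)))  →  g(c, p(e))   [R5 at 2.1]
3. g(c, p(e))  →  c   [R3 at ε]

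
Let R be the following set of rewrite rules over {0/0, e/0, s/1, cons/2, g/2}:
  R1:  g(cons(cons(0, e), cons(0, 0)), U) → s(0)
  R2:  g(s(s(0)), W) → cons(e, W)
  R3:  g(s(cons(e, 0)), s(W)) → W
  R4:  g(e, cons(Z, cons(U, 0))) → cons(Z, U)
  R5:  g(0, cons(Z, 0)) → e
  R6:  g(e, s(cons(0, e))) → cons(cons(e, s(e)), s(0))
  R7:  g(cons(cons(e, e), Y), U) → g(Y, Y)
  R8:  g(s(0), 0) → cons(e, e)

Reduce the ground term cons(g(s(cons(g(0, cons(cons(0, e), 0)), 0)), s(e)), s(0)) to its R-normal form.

1. cons(g(s(cons(g(0, cons(cons(0, e), 0)), 0)), s(e)), s(0))  →  cons(g(s(cons(e, 0)), s(e)), s(0))   [R5 at 1.1.1.1]
2. cons(g(s(cons(e, 0)), s(e)), s(0))  →  cons(e, s(0))   [R3 at 1]

cons(e, s(0))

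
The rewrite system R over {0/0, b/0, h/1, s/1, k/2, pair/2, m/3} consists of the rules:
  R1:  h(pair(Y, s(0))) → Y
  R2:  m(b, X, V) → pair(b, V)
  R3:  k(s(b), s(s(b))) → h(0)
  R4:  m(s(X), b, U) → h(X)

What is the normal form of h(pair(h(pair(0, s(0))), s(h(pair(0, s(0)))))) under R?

1. h(pair(h(pair(0, s(0))), s(h(pair(0, s(0))))))  →  h(pair(0, s(h(pair(0, s(0))))))   [R1 at 1.1]
2. h(pair(0, s(h(pair(0, s(0))))))  →  h(pair(0, s(0)))   [R1 at 1.2.1]
3. h(pair(0, s(0)))  →  0   [R1 at ε]

0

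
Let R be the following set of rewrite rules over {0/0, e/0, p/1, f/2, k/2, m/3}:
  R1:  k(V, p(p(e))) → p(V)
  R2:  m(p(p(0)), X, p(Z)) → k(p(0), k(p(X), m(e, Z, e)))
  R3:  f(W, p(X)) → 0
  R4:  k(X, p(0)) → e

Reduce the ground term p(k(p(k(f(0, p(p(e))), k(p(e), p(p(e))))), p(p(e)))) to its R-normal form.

p(p(p(p(0))))

1. p(k(p(k(f(0, p(p(e))), k(p(e), p(p(e))))), p(p(e))))  →  p(p(p(k(f(0, p(p(e))), k(p(e), p(p(e)))))))   [R1 at 1]
2. p(p(p(k(f(0, p(p(e))), k(p(e), p(p(e)))))))  →  p(p(p(k(0, k(p(e), p(p(e)))))))   [R3 at 1.1.1.1]
3. p(p(p(k(0, k(p(e), p(p(e)))))))  →  p(p(p(k(0, p(p(e))))))   [R1 at 1.1.1.2]
4. p(p(p(k(0, p(p(e))))))  →  p(p(p(p(0))))   [R1 at 1.1.1]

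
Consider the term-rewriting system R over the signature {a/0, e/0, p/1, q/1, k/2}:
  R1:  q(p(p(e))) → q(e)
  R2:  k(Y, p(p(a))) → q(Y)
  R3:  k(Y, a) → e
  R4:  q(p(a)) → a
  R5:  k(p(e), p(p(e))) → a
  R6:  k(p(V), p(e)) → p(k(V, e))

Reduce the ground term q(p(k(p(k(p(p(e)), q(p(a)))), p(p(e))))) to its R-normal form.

a

1. q(p(k(p(k(p(p(e)), q(p(a)))), p(p(e)))))  →  q(p(k(p(k(p(p(e)), a)), p(p(e)))))   [R4 at 1.1.1.1.2]
2. q(p(k(p(k(p(p(e)), a)), p(p(e)))))  →  q(p(k(p(e), p(p(e)))))   [R3 at 1.1.1.1]
3. q(p(k(p(e), p(p(e)))))  →  q(p(a))   [R5 at 1.1]
4. q(p(a))  →  a   [R4 at ε]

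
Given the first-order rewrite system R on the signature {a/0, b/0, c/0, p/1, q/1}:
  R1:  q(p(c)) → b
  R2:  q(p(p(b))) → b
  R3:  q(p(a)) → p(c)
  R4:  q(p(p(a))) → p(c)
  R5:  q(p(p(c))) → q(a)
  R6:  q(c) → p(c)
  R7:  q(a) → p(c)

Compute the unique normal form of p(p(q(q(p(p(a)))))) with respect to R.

p(p(b))

1. p(p(q(q(p(p(a))))))  →  p(p(q(p(c))))   [R4 at 1.1.1]
2. p(p(q(p(c))))  →  p(p(b))   [R1 at 1.1]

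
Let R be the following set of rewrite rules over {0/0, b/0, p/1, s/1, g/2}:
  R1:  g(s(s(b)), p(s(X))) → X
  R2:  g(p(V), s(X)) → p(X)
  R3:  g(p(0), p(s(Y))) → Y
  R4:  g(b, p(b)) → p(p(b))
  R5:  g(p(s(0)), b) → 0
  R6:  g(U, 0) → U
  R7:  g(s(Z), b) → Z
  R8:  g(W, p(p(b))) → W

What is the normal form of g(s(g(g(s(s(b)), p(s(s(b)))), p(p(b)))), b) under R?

1. g(s(g(g(s(s(b)), p(s(s(b)))), p(p(b)))), b)  →  g(g(s(s(b)), p(s(s(b)))), p(p(b)))   [R7 at ε]
2. g(g(s(s(b)), p(s(s(b)))), p(p(b)))  →  g(s(s(b)), p(s(s(b))))   [R8 at ε]
3. g(s(s(b)), p(s(s(b))))  →  s(b)   [R1 at ε]

s(b)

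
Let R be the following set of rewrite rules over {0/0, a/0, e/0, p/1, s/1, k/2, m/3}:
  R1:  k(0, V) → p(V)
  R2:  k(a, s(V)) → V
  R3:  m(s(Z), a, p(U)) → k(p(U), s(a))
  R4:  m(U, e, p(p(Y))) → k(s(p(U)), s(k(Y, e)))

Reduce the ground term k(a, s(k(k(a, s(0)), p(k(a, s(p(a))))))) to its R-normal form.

1. k(a, s(k(k(a, s(0)), p(k(a, s(p(a)))))))  →  k(k(a, s(0)), p(k(a, s(p(a)))))   [R2 at ε]
2. k(k(a, s(0)), p(k(a, s(p(a)))))  →  k(0, p(k(a, s(p(a)))))   [R2 at 1]
3. k(0, p(k(a, s(p(a)))))  →  p(p(k(a, s(p(a)))))   [R1 at ε]
4. p(p(k(a, s(p(a)))))  →  p(p(p(a)))   [R2 at 1.1]

p(p(p(a)))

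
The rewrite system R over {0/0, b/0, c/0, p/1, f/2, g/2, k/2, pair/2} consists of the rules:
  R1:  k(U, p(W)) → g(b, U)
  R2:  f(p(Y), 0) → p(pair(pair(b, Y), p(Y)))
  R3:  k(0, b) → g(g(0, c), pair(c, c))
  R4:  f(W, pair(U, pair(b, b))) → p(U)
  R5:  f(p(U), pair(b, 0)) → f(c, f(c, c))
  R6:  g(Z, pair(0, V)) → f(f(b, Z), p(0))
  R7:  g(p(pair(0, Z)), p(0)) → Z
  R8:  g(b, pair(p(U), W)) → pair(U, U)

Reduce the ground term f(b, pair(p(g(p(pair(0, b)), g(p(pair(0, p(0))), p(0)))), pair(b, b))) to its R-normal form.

p(p(b))

1. f(b, pair(p(g(p(pair(0, b)), g(p(pair(0, p(0))), p(0)))), pair(b, b)))  →  p(p(g(p(pair(0, b)), g(p(pair(0, p(0))), p(0)))))   [R4 at ε]
2. p(p(g(p(pair(0, b)), g(p(pair(0, p(0))), p(0)))))  →  p(p(g(p(pair(0, b)), p(0))))   [R7 at 1.1.2]
3. p(p(g(p(pair(0, b)), p(0))))  →  p(p(b))   [R7 at 1.1]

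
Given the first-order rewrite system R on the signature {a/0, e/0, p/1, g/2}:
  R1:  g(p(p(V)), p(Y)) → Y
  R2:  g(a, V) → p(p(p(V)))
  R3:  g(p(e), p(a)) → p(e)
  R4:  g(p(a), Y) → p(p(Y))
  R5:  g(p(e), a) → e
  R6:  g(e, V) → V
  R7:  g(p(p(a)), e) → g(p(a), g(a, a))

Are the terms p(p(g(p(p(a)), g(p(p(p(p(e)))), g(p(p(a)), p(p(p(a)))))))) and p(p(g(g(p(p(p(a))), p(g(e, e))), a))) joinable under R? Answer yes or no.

yes — NF(t₁) = p(p(a)), NF(t₂) = p(p(a))

Reduce t₁ = p(p(g(p(p(a)), g(p(p(p(p(e)))), g(p(p(a)), p(p(p(a)))))))):
1. p(p(g(p(p(a)), g(p(p(p(p(e)))), g(p(p(a)), p(p(p(a))))))))  →  p(p(g(p(p(a)), g(p(p(p(p(e)))), p(p(a))))))   [R1 at 1.1.2.2]
2. p(p(g(p(p(a)), g(p(p(p(p(e)))), p(p(a))))))  →  p(p(g(p(p(a)), p(a))))   [R1 at 1.1.2]
3. p(p(g(p(p(a)), p(a))))  →  p(p(a))   [R1 at 1.1]

Reduce t₂ = p(p(g(g(p(p(p(a))), p(g(e, e))), a))):
1. p(p(g(g(p(p(p(a))), p(g(e, e))), a)))  →  p(p(g(g(e, e), a)))   [R1 at 1.1.1]
2. p(p(g(g(e, e), a)))  →  p(p(g(e, a)))   [R6 at 1.1.1]
3. p(p(g(e, a)))  →  p(p(a))   [R6 at 1.1]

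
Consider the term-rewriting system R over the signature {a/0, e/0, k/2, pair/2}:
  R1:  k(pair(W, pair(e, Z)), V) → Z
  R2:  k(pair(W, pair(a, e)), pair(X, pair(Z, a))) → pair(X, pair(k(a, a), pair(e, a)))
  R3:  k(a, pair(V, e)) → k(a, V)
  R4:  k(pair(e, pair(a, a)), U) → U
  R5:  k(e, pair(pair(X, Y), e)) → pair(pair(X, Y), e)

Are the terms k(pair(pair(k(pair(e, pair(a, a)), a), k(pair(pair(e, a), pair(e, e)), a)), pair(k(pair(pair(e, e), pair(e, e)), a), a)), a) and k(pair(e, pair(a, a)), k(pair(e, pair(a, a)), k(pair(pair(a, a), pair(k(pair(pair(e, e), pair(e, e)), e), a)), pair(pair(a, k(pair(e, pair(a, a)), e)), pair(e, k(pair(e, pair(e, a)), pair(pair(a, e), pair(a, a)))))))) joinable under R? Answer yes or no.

Reduce t₁ = k(pair(pair(k(pair(e, pair(a, a)), a), k(pair(pair(e, a), pair(e, e)), a)), pair(k(pair(pair(e, e), pair(e, e)), a), a)), a):
1. k(pair(pair(k(pair(e, pair(a, a)), a), k(pair(pair(e, a), pair(e, e)), a)), pair(k(pair(pair(e, e), pair(e, e)), a), a)), a)  →  k(pair(pair(a, k(pair(pair(e, a), pair(e, e)), a)), pair(k(pair(pair(e, e), pair(e, e)), a), a)), a)   [R4 at 1.1.1]
2. k(pair(pair(a, k(pair(pair(e, a), pair(e, e)), a)), pair(k(pair(pair(e, e), pair(e, e)), a), a)), a)  →  k(pair(pair(a, e), pair(k(pair(pair(e, e), pair(e, e)), a), a)), a)   [R1 at 1.1.2]
3. k(pair(pair(a, e), pair(k(pair(pair(e, e), pair(e, e)), a), a)), a)  →  k(pair(pair(a, e), pair(e, a)), a)   [R1 at 1.2.1]
4. k(pair(pair(a, e), pair(e, a)), a)  →  a   [R1 at ε]

Reduce t₂ = k(pair(e, pair(a, a)), k(pair(e, pair(a, a)), k(pair(pair(a, a), pair(k(pair(pair(e, e), pair(e, e)), e), a)), pair(pair(a, k(pair(e, pair(a, a)), e)), pair(e, k(pair(e, pair(e, a)), pair(pair(a, e), pair(a, a)))))))):
1. k(pair(e, pair(a, a)), k(pair(e, pair(a, a)), k(pair(pair(a, a), pair(k(pair(pair(e, e), pair(e, e)), e), a)), pair(pair(a, k(pair(e, pair(a, a)), e)), pair(e, k(pair(e, pair(e, a)), pair(pair(a, e), pair(a, a))))))))  →  k(pair(e, pair(a, a)), k(pair(pair(a, a), pair(k(pair(pair(e, e), pair(e, e)), e), a)), pair(pair(a, k(pair(e, pair(a, a)), e)), pair(e, k(pair(e, pair(e, a)), pair(pair(a, e), pair(a, a)))))))   [R4 at ε]
2. k(pair(e, pair(a, a)), k(pair(pair(a, a), pair(k(pair(pair(e, e), pair(e, e)), e), a)), pair(pair(a, k(pair(e, pair(a, a)), e)), pair(e, k(pair(e, pair(e, a)), pair(pair(a, e), pair(a, a)))))))  →  k(pair(pair(a, a), pair(k(pair(pair(e, e), pair(e, e)), e), a)), pair(pair(a, k(pair(e, pair(a, a)), e)), pair(e, k(pair(e, pair(e, a)), pair(pair(a, e), pair(a, a))))))   [R4 at ε]
3. k(pair(pair(a, a), pair(k(pair(pair(e, e), pair(e, e)), e), a)), pair(pair(a, k(pair(e, pair(a, a)), e)), pair(e, k(pair(e, pair(e, a)), pair(pair(a, e), pair(a, a))))))  →  k(pair(pair(a, a), pair(e, a)), pair(pair(a, k(pair(e, pair(a, a)), e)), pair(e, k(pair(e, pair(e, a)), pair(pair(a, e), pair(a, a))))))   [R1 at 1.2.1]
4. k(pair(pair(a, a), pair(e, a)), pair(pair(a, k(pair(e, pair(a, a)), e)), pair(e, k(pair(e, pair(e, a)), pair(pair(a, e), pair(a, a))))))  →  a   [R1 at ε]

yes — NF(t₁) = a, NF(t₂) = a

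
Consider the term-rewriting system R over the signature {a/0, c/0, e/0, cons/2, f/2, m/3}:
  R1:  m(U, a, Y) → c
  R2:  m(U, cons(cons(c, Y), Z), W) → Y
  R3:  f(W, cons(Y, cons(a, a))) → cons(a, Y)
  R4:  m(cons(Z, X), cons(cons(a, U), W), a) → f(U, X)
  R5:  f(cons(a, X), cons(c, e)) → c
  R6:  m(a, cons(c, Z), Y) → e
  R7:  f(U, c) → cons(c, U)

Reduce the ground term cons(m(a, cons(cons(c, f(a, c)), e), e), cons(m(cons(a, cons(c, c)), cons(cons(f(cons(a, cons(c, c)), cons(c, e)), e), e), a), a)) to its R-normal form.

1. cons(m(a, cons(cons(c, f(a, c)), e), e), cons(m(cons(a, cons(c, c)), cons(cons(f(cons(a, cons(c, c)), cons(c, e)), e), e), a), a))  →  cons(f(a, c), cons(m(cons(a, cons(c, c)), cons(cons(f(cons(a, cons(c, c)), cons(c, e)), e), e), a), a))   [R2 at 1]
2. cons(f(a, c), cons(m(cons(a, cons(c, c)), cons(cons(f(cons(a, cons(c, c)), cons(c, e)), e), e), a), a))  →  cons(cons(c, a), cons(m(cons(a, cons(c, c)), cons(cons(f(cons(a, cons(c, c)), cons(c, e)), e), e), a), a))   [R7 at 1]
3. cons(cons(c, a), cons(m(cons(a, cons(c, c)), cons(cons(f(cons(a, cons(c, c)), cons(c, e)), e), e), a), a))  →  cons(cons(c, a), cons(m(cons(a, cons(c, c)), cons(cons(c, e), e), a), a))   [R5 at 2.1.2.1.1]
4. cons(cons(c, a), cons(m(cons(a, cons(c, c)), cons(cons(c, e), e), a), a))  →  cons(cons(c, a), cons(e, a))   [R2 at 2.1]

cons(cons(c, a), cons(e, a))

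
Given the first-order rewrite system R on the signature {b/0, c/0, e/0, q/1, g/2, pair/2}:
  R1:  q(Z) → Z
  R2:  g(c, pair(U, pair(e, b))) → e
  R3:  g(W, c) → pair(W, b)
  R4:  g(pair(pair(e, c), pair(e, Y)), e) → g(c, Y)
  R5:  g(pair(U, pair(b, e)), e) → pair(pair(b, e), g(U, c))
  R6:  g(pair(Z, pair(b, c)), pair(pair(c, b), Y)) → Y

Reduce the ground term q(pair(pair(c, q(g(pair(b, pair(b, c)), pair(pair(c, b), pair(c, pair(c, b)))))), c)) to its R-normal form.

1. q(pair(pair(c, q(g(pair(b, pair(b, c)), pair(pair(c, b), pair(c, pair(c, b)))))), c))  →  pair(pair(c, q(g(pair(b, pair(b, c)), pair(pair(c, b), pair(c, pair(c, b)))))), c)   [R1 at ε]
2. pair(pair(c, q(g(pair(b, pair(b, c)), pair(pair(c, b), pair(c, pair(c, b)))))), c)  →  pair(pair(c, g(pair(b, pair(b, c)), pair(pair(c, b), pair(c, pair(c, b))))), c)   [R1 at 1.2]
3. pair(pair(c, g(pair(b, pair(b, c)), pair(pair(c, b), pair(c, pair(c, b))))), c)  →  pair(pair(c, pair(c, pair(c, b))), c)   [R6 at 1.2]

pair(pair(c, pair(c, pair(c, b))), c)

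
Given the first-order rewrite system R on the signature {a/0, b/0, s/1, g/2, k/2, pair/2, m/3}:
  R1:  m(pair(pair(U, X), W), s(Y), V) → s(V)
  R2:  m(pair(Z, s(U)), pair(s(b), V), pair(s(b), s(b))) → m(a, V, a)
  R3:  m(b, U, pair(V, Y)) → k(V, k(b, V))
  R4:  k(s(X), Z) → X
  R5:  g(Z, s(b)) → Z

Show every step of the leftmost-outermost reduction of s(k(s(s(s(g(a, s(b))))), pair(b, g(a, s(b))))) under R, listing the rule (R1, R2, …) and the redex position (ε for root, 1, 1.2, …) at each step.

1. s(k(s(s(s(g(a, s(b))))), pair(b, g(a, s(b)))))  →  s(s(s(g(a, s(b)))))   [R4 at 1]
2. s(s(s(g(a, s(b)))))  →  s(s(s(a)))   [R5 at 1.1.1]

s(s(s(a)))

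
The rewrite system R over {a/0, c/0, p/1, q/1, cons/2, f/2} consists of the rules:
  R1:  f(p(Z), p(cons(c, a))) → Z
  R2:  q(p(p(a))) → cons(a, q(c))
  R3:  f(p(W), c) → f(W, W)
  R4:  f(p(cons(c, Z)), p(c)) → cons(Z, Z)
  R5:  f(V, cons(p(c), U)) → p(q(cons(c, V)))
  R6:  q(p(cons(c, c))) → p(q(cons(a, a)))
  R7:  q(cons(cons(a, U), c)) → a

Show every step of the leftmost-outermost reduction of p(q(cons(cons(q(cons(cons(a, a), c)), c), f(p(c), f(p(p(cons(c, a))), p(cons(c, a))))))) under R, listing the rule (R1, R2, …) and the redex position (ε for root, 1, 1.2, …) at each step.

1. p(q(cons(cons(q(cons(cons(a, a), c)), c), f(p(c), f(p(p(cons(c, a))), p(cons(c, a)))))))  →  p(q(cons(cons(a, c), f(p(c), f(p(p(cons(c, a))), p(cons(c, a)))))))   [R7 at 1.1.1.1]
2. p(q(cons(cons(a, c), f(p(c), f(p(p(cons(c, a))), p(cons(c, a)))))))  →  p(q(cons(cons(a, c), f(p(c), p(cons(c, a))))))   [R1 at 1.1.2.2]
3. p(q(cons(cons(a, c), f(p(c), p(cons(c, a))))))  →  p(q(cons(cons(a, c), c)))   [R1 at 1.1.2]
4. p(q(cons(cons(a, c), c)))  →  p(a)   [R7 at 1]

p(a)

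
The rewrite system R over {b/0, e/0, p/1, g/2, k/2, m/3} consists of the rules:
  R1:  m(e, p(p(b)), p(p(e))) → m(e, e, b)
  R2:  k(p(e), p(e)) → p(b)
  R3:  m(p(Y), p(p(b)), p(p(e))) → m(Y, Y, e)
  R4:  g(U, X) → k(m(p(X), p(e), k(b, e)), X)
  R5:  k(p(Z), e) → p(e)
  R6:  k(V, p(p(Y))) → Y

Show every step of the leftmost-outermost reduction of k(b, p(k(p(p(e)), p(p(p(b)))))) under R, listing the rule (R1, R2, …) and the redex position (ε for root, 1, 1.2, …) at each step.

1. k(b, p(k(p(p(e)), p(p(p(b))))))  →  k(b, p(p(b)))   [R6 at 2.1]
2. k(b, p(p(b)))  →  b   [R6 at ε]

b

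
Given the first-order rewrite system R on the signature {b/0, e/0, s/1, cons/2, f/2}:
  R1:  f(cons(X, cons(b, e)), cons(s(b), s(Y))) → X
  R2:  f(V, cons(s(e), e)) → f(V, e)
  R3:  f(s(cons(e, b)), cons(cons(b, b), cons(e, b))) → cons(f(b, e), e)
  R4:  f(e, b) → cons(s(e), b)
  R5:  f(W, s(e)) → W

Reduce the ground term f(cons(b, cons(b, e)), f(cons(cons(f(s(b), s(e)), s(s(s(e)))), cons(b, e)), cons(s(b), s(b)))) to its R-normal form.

1. f(cons(b, cons(b, e)), f(cons(cons(f(s(b), s(e)), s(s(s(e)))), cons(b, e)), cons(s(b), s(b))))  →  f(cons(b, cons(b, e)), cons(f(s(b), s(e)), s(s(s(e)))))   [R1 at 2]
2. f(cons(b, cons(b, e)), cons(f(s(b), s(e)), s(s(s(e)))))  →  f(cons(b, cons(b, e)), cons(s(b), s(s(s(e)))))   [R5 at 2.1]
3. f(cons(b, cons(b, e)), cons(s(b), s(s(s(e)))))  →  b   [R1 at ε]

b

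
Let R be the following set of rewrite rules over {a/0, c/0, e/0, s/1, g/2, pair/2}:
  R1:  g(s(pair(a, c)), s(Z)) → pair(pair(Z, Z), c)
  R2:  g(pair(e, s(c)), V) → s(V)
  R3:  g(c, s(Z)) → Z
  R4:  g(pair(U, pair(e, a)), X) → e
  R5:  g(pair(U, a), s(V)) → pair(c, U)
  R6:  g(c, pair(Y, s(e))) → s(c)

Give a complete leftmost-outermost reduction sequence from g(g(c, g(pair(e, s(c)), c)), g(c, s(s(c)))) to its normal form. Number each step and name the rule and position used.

1. g(g(c, g(pair(e, s(c)), c)), g(c, s(s(c))))  →  g(g(c, s(c)), g(c, s(s(c))))   [R2 at 1.2]
2. g(g(c, s(c)), g(c, s(s(c))))  →  g(c, g(c, s(s(c))))   [R3 at 1]
3. g(c, g(c, s(s(c))))  →  g(c, s(c))   [R3 at 2]
4. g(c, s(c))  →  c   [R3 at ε]

c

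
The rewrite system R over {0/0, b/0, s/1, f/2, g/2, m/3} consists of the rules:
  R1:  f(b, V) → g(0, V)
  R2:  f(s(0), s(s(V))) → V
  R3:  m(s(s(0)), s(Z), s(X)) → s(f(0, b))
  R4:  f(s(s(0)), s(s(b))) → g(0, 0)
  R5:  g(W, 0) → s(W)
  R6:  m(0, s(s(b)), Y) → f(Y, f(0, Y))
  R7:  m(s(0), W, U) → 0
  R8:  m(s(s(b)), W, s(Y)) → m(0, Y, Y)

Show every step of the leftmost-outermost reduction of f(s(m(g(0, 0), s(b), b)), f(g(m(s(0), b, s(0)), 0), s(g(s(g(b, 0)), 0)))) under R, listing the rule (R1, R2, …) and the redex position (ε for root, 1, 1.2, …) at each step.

b

1. f(s(m(g(0, 0), s(b), b)), f(g(m(s(0), b, s(0)), 0), s(g(s(g(b, 0)), 0))))  →  f(s(m(s(0), s(b), b)), f(g(m(s(0), b, s(0)), 0), s(g(s(g(b, 0)), 0))))   [R5 at 1.1.1]
2. f(s(m(s(0), s(b), b)), f(g(m(s(0), b, s(0)), 0), s(g(s(g(b, 0)), 0))))  →  f(s(0), f(g(m(s(0), b, s(0)), 0), s(g(s(g(b, 0)), 0))))   [R7 at 1.1]
3. f(s(0), f(g(m(s(0), b, s(0)), 0), s(g(s(g(b, 0)), 0))))  →  f(s(0), f(s(m(s(0), b, s(0))), s(g(s(g(b, 0)), 0))))   [R5 at 2.1]
4. f(s(0), f(s(m(s(0), b, s(0))), s(g(s(g(b, 0)), 0))))  →  f(s(0), f(s(0), s(g(s(g(b, 0)), 0))))   [R7 at 2.1.1]
5. f(s(0), f(s(0), s(g(s(g(b, 0)), 0))))  →  f(s(0), f(s(0), s(s(s(g(b, 0))))))   [R5 at 2.2.1]
6. f(s(0), f(s(0), s(s(s(g(b, 0))))))  →  f(s(0), s(g(b, 0)))   [R2 at 2]
7. f(s(0), s(g(b, 0)))  →  f(s(0), s(s(b)))   [R5 at 2.1]
8. f(s(0), s(s(b)))  →  b   [R2 at ε]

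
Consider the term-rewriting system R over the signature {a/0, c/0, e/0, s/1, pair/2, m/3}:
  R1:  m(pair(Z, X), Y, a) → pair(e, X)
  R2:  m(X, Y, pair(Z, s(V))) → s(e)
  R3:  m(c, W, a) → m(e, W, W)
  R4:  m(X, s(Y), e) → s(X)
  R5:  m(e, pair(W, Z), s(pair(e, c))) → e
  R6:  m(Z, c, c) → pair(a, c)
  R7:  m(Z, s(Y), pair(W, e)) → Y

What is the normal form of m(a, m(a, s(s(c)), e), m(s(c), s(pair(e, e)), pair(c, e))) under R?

1. m(a, m(a, s(s(c)), e), m(s(c), s(pair(e, e)), pair(c, e)))  →  m(a, s(a), m(s(c), s(pair(e, e)), pair(c, e)))   [R4 at 2]
2. m(a, s(a), m(s(c), s(pair(e, e)), pair(c, e)))  →  m(a, s(a), pair(e, e))   [R7 at 3]
3. m(a, s(a), pair(e, e))  →  a   [R7 at ε]

a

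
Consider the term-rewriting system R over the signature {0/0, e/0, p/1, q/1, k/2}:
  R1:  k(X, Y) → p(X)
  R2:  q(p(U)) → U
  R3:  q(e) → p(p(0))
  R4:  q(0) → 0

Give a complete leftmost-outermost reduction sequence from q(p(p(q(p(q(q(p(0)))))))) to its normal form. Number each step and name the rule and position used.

p(0)

1. q(p(p(q(p(q(q(p(0))))))))  →  p(q(p(q(q(p(0))))))   [R2 at ε]
2. p(q(p(q(q(p(0))))))  →  p(q(q(p(0))))   [R2 at 1]
3. p(q(q(p(0))))  →  p(q(0))   [R2 at 1.1]
4. p(q(0))  →  p(0)   [R4 at 1]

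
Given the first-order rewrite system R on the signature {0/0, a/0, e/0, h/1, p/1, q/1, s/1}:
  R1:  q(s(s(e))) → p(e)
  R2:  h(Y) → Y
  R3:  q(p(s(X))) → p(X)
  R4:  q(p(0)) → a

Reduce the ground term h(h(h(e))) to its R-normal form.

e

1. h(h(h(e)))  →  h(h(e))   [R2 at ε]
2. h(h(e))  →  h(e)   [R2 at ε]
3. h(e)  →  e   [R2 at ε]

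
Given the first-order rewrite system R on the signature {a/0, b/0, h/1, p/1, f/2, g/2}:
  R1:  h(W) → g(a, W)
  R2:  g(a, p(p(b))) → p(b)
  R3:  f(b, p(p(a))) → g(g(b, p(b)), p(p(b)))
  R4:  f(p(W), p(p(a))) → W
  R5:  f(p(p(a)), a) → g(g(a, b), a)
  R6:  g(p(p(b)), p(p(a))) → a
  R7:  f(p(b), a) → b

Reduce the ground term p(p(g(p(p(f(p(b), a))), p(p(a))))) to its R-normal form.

1. p(p(g(p(p(f(p(b), a))), p(p(a)))))  →  p(p(g(p(p(b)), p(p(a)))))   [R7 at 1.1.1.1.1]
2. p(p(g(p(p(b)), p(p(a)))))  →  p(p(a))   [R6 at 1.1]

p(p(a))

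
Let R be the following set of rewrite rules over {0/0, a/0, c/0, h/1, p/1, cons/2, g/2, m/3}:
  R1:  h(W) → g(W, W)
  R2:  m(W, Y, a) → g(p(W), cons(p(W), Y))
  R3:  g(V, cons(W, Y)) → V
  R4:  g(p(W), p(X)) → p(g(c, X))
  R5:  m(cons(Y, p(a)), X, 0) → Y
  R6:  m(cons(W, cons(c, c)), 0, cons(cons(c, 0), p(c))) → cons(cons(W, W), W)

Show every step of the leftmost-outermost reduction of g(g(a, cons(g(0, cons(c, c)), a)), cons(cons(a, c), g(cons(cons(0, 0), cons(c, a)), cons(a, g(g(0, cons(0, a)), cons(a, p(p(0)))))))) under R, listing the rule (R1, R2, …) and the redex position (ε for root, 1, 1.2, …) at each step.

1. g(g(a, cons(g(0, cons(c, c)), a)), cons(cons(a, c), g(cons(cons(0, 0), cons(c, a)), cons(a, g(g(0, cons(0, a)), cons(a, p(p(0))))))))  →  g(a, cons(g(0, cons(c, c)), a))   [R3 at ε]
2. g(a, cons(g(0, cons(c, c)), a))  →  a   [R3 at ε]

a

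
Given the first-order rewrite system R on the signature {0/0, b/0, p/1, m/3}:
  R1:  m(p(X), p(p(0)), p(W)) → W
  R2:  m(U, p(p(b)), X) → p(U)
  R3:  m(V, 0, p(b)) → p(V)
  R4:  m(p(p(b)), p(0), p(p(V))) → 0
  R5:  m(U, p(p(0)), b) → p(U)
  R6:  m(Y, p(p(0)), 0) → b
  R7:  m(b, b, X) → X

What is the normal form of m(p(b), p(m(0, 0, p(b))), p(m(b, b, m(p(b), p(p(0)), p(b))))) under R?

1. m(p(b), p(m(0, 0, p(b))), p(m(b, b, m(p(b), p(p(0)), p(b)))))  →  m(p(b), p(p(0)), p(m(b, b, m(p(b), p(p(0)), p(b)))))   [R3 at 2.1]
2. m(p(b), p(p(0)), p(m(b, b, m(p(b), p(p(0)), p(b)))))  →  m(b, b, m(p(b), p(p(0)), p(b)))   [R1 at ε]
3. m(b, b, m(p(b), p(p(0)), p(b)))  →  m(p(b), p(p(0)), p(b))   [R7 at ε]
4. m(p(b), p(p(0)), p(b))  →  b   [R1 at ε]

b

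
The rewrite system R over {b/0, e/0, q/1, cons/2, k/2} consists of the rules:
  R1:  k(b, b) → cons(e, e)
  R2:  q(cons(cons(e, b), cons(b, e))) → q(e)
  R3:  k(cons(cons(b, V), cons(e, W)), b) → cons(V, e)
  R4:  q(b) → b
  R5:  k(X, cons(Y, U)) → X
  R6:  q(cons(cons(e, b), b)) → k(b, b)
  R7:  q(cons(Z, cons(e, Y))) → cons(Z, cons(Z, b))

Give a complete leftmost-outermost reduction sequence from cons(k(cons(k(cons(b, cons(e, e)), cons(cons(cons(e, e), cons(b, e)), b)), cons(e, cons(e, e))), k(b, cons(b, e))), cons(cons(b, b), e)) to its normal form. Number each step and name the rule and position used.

1. cons(k(cons(k(cons(b, cons(e, e)), cons(cons(cons(e, e), cons(b, e)), b)), cons(e, cons(e, e))), k(b, cons(b, e))), cons(cons(b, b), e))  →  cons(k(cons(cons(b, cons(e, e)), cons(e, cons(e, e))), k(b, cons(b, e))), cons(cons(b, b), e))   [R5 at 1.1.1]
2. cons(k(cons(cons(b, cons(e, e)), cons(e, cons(e, e))), k(b, cons(b, e))), cons(cons(b, b), e))  →  cons(k(cons(cons(b, cons(e, e)), cons(e, cons(e, e))), b), cons(cons(b, b), e))   [R5 at 1.2]
3. cons(k(cons(cons(b, cons(e, e)), cons(e, cons(e, e))), b), cons(cons(b, b), e))  →  cons(cons(cons(e, e), e), cons(cons(b, b), e))   [R3 at 1]

cons(cons(cons(e, e), e), cons(cons(b, b), e))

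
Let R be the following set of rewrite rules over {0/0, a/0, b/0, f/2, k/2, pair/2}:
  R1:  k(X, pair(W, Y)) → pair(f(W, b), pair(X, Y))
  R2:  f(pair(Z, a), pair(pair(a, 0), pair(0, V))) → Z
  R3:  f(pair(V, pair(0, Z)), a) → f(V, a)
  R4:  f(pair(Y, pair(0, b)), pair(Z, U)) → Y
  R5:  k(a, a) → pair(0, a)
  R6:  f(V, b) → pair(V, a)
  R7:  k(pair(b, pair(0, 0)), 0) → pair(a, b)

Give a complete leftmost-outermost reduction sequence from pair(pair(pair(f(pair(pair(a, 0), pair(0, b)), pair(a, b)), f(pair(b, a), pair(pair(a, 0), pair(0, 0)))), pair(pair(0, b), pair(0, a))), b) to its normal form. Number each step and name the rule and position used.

1. pair(pair(pair(f(pair(pair(a, 0), pair(0, b)), pair(a, b)), f(pair(b, a), pair(pair(a, 0), pair(0, 0)))), pair(pair(0, b), pair(0, a))), b)  →  pair(pair(pair(pair(a, 0), f(pair(b, a), pair(pair(a, 0), pair(0, 0)))), pair(pair(0, b), pair(0, a))), b)   [R4 at 1.1.1]
2. pair(pair(pair(pair(a, 0), f(pair(b, a), pair(pair(a, 0), pair(0, 0)))), pair(pair(0, b), pair(0, a))), b)  →  pair(pair(pair(pair(a, 0), b), pair(pair(0, b), pair(0, a))), b)   [R2 at 1.1.2]

pair(pair(pair(pair(a, 0), b), pair(pair(0, b), pair(0, a))), b)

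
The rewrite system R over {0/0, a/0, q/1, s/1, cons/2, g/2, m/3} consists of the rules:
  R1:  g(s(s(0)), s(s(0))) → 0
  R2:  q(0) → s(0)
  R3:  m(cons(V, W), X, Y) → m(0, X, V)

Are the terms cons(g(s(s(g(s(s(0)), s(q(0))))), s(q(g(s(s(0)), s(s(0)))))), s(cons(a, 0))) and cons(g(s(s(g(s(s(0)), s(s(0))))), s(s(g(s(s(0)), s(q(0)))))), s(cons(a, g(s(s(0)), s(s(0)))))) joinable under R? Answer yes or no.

yes — NF(t₁) = cons(0, s(cons(a, 0))), NF(t₂) = cons(0, s(cons(a, 0)))

Reduce t₁ = cons(g(s(s(g(s(s(0)), s(q(0))))), s(q(g(s(s(0)), s(s(0)))))), s(cons(a, 0))):
1. cons(g(s(s(g(s(s(0)), s(q(0))))), s(q(g(s(s(0)), s(s(0)))))), s(cons(a, 0)))  →  cons(g(s(s(g(s(s(0)), s(s(0))))), s(q(g(s(s(0)), s(s(0)))))), s(cons(a, 0)))   [R2 at 1.1.1.1.2.1]
2. cons(g(s(s(g(s(s(0)), s(s(0))))), s(q(g(s(s(0)), s(s(0)))))), s(cons(a, 0)))  →  cons(g(s(s(0)), s(q(g(s(s(0)), s(s(0)))))), s(cons(a, 0)))   [R1 at 1.1.1.1]
3. cons(g(s(s(0)), s(q(g(s(s(0)), s(s(0)))))), s(cons(a, 0)))  →  cons(g(s(s(0)), s(q(0))), s(cons(a, 0)))   [R1 at 1.2.1.1]
4. cons(g(s(s(0)), s(q(0))), s(cons(a, 0)))  →  cons(g(s(s(0)), s(s(0))), s(cons(a, 0)))   [R2 at 1.2.1]
5. cons(g(s(s(0)), s(s(0))), s(cons(a, 0)))  →  cons(0, s(cons(a, 0)))   [R1 at 1]

Reduce t₂ = cons(g(s(s(g(s(s(0)), s(s(0))))), s(s(g(s(s(0)), s(q(0)))))), s(cons(a, g(s(s(0)), s(s(0)))))):
1. cons(g(s(s(g(s(s(0)), s(s(0))))), s(s(g(s(s(0)), s(q(0)))))), s(cons(a, g(s(s(0)), s(s(0))))))  →  cons(g(s(s(0)), s(s(g(s(s(0)), s(q(0)))))), s(cons(a, g(s(s(0)), s(s(0))))))   [R1 at 1.1.1.1]
2. cons(g(s(s(0)), s(s(g(s(s(0)), s(q(0)))))), s(cons(a, g(s(s(0)), s(s(0))))))  →  cons(g(s(s(0)), s(s(g(s(s(0)), s(s(0)))))), s(cons(a, g(s(s(0)), s(s(0))))))   [R2 at 1.2.1.1.2.1]
3. cons(g(s(s(0)), s(s(g(s(s(0)), s(s(0)))))), s(cons(a, g(s(s(0)), s(s(0))))))  →  cons(g(s(s(0)), s(s(0))), s(cons(a, g(s(s(0)), s(s(0))))))   [R1 at 1.2.1.1]
4. cons(g(s(s(0)), s(s(0))), s(cons(a, g(s(s(0)), s(s(0))))))  →  cons(0, s(cons(a, g(s(s(0)), s(s(0))))))   [R1 at 1]
5. cons(0, s(cons(a, g(s(s(0)), s(s(0))))))  →  cons(0, s(cons(a, 0)))   [R1 at 2.1.2]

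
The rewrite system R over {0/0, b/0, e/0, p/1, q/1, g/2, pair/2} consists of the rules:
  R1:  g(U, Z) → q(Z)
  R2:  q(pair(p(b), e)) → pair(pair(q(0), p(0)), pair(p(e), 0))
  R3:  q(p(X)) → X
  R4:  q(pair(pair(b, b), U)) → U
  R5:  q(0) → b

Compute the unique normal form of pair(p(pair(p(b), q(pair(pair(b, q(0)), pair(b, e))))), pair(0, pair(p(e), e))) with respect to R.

pair(p(pair(p(b), pair(b, e))), pair(0, pair(p(e), e)))

1. pair(p(pair(p(b), q(pair(pair(b, q(0)), pair(b, e))))), pair(0, pair(p(e), e)))  →  pair(p(pair(p(b), q(pair(pair(b, b), pair(b, e))))), pair(0, pair(p(e), e)))   [R5 at 1.1.2.1.1.2]
2. pair(p(pair(p(b), q(pair(pair(b, b), pair(b, e))))), pair(0, pair(p(e), e)))  →  pair(p(pair(p(b), pair(b, e))), pair(0, pair(p(e), e)))   [R4 at 1.1.2]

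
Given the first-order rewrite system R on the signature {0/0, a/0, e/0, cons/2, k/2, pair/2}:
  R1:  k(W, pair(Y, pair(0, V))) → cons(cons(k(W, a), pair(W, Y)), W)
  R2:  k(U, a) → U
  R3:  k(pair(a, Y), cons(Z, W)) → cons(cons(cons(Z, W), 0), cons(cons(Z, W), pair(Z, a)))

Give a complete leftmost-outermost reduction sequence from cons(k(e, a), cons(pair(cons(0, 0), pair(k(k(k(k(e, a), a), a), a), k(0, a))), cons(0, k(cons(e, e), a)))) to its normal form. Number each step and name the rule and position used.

1. cons(k(e, a), cons(pair(cons(0, 0), pair(k(k(k(k(e, a), a), a), a), k(0, a))), cons(0, k(cons(e, e), a))))  →  cons(e, cons(pair(cons(0, 0), pair(k(k(k(k(e, a), a), a), a), k(0, a))), cons(0, k(cons(e, e), a))))   [R2 at 1]
2. cons(e, cons(pair(cons(0, 0), pair(k(k(k(k(e, a), a), a), a), k(0, a))), cons(0, k(cons(e, e), a))))  →  cons(e, cons(pair(cons(0, 0), pair(k(k(k(e, a), a), a), k(0, a))), cons(0, k(cons(e, e), a))))   [R2 at 2.1.2.1]
3. cons(e, cons(pair(cons(0, 0), pair(k(k(k(e, a), a), a), k(0, a))), cons(0, k(cons(e, e), a))))  →  cons(e, cons(pair(cons(0, 0), pair(k(k(e, a), a), k(0, a))), cons(0, k(cons(e, e), a))))   [R2 at 2.1.2.1]
4. cons(e, cons(pair(cons(0, 0), pair(k(k(e, a), a), k(0, a))), cons(0, k(cons(e, e), a))))  →  cons(e, cons(pair(cons(0, 0), pair(k(e, a), k(0, a))), cons(0, k(cons(e, e), a))))   [R2 at 2.1.2.1]
5. cons(e, cons(pair(cons(0, 0), pair(k(e, a), k(0, a))), cons(0, k(cons(e, e), a))))  →  cons(e, cons(pair(cons(0, 0), pair(e, k(0, a))), cons(0, k(cons(e, e), a))))   [R2 at 2.1.2.1]
6. cons(e, cons(pair(cons(0, 0), pair(e, k(0, a))), cons(0, k(cons(e, e), a))))  →  cons(e, cons(pair(cons(0, 0), pair(e, 0)), cons(0, k(cons(e, e), a))))   [R2 at 2.1.2.2]
7. cons(e, cons(pair(cons(0, 0), pair(e, 0)), cons(0, k(cons(e, e), a))))  →  cons(e, cons(pair(cons(0, 0), pair(e, 0)), cons(0, cons(e, e))))   [R2 at 2.2.2]

cons(e, cons(pair(cons(0, 0), pair(e, 0)), cons(0, cons(e, e))))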